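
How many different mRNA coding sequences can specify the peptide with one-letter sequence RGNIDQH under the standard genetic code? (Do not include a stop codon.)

1152

Arg: 6 codons.
Gly: 4 codons.
Asn: 2 codons.
Ile: 3 codons.
Asp: 2 codons.
Gln: 2 codons.
His: 2 codons.
6 × 4 × 2 × 3 × 2 × 2 × 2 = 1152.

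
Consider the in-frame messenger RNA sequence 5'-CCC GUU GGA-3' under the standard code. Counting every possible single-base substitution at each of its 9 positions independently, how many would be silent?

9

Codon 1 (CCC, Pro): 3 synonymous substitutions.
Codon 2 (GUU, Val): 3 synonymous substitutions.
Codon 3 (GGA, Gly): 3 synonymous substitutions.
Total: 3 + 3 + 3 = 9.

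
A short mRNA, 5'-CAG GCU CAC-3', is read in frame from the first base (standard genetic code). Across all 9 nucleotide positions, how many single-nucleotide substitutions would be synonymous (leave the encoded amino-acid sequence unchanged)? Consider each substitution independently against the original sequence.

5

Codon 1 (CAG, Gln): 1 synonymous substitution.
Codon 2 (GCU, Ala): 3 synonymous substitutions.
Codon 3 (CAC, His): 1 synonymous substitution.
Total: 1 + 3 + 1 = 5.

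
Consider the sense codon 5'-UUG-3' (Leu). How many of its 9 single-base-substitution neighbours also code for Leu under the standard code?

Position 1: CUG → 1 synonymous.
Position 2: none → 0 synonymous.
Position 3: UUA → 1 synonymous.
Total: 1 + 0 + 1 = 2.

2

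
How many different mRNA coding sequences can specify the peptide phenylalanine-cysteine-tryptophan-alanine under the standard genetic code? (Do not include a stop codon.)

16

Phe: 2 codons.
Cys: 2 codons.
Trp: 1 codon.
Ala: 4 codons.
2 × 2 × 1 × 4 = 16.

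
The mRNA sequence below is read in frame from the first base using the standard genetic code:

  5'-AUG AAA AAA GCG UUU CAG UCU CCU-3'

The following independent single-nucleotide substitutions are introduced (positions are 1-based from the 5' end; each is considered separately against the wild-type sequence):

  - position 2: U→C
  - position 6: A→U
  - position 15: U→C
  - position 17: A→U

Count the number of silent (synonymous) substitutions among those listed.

Codon 1: AUG (Met) → ACG (Thr) — missense.
Codon 2: AAA (Lys) → AAU (Asn) — missense.
Codon 5: UUU (Phe) → UUC (Phe) — synonymous.
Codon 6: CAG (Gln) → CUG (Leu) — missense.
Synonymous: 1 of 4.

1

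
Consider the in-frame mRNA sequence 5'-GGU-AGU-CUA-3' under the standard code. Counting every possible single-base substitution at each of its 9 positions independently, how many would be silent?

Codon 1 (GGU, Gly): 3 synonymous substitutions.
Codon 2 (AGU, Ser): 1 synonymous substitution.
Codon 3 (CUA, Leu): 4 synonymous substitutions.
Total: 3 + 1 + 4 = 8.

8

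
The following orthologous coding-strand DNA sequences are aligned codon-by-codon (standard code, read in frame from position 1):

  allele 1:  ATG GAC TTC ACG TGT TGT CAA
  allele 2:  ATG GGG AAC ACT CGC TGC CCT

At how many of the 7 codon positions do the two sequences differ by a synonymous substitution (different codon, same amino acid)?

2

Codon 1: ATG Met / ATG Met — identical.
Codon 2: GAC Asp / GGG Gly — nonsynonymous.
Codon 3: TTC Phe / AAC Asn — nonsynonymous.
Codon 4: ACG Thr / ACT Thr — synonymous.
Codon 5: TGT Cys / CGC Arg — nonsynonymous.
Codon 6: TGT Cys / TGC Cys — synonymous.
Codon 7: CAA Gln / CCT Pro — nonsynonymous.
Synonymous differences: 2.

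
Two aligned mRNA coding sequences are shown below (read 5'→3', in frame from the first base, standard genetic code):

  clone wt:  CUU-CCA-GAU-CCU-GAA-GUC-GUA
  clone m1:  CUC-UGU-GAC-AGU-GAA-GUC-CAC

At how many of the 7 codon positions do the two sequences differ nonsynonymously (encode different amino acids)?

3

Codon 1: CUU Leu / CUC Leu — synonymous.
Codon 2: CCA Pro / UGU Cys — nonsynonymous.
Codon 3: GAU Asp / GAC Asp — synonymous.
Codon 4: CCU Pro / AGU Ser — nonsynonymous.
Codon 5: GAA Glu / GAA Glu — identical.
Codon 6: GUC Val / GUC Val — identical.
Codon 7: GUA Val / CAC His — nonsynonymous.
Nonsynonymous differences: 3.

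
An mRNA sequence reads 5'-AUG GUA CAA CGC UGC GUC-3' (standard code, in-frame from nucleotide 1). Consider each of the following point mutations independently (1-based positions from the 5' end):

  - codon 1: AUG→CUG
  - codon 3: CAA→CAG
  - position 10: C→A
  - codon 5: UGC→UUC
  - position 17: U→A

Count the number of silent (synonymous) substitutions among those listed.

Codon 1: AUG (Met) → CUG (Leu) — missense.
Codon 3: CAA (Gln) → CAG (Gln) — synonymous.
Codon 4: CGC (Arg) → AGC (Ser) — missense.
Codon 5: UGC (Cys) → UUC (Phe) — missense.
Codon 6: GUC (Val) → GAC (Asp) — missense.
Synonymous: 1 of 5.

1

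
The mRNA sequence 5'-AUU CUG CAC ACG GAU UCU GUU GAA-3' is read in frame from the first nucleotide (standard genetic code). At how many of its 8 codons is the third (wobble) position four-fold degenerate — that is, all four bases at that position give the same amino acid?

Codon 1 AUU (Ile): third position 3-fold.
Codon 2 CUG (Leu): third position 4-fold.
Codon 3 CAC (His): third position 2-fold.
Codon 4 ACG (Thr): third position 4-fold.
Codon 5 GAU (Asp): third position 2-fold.
Codon 6 UCU (Ser): third position 4-fold.
Codon 7 GUU (Val): third position 4-fold.
Codon 8 GAA (Glu): third position 2-fold.
Four-fold degenerate third positions: 4.

4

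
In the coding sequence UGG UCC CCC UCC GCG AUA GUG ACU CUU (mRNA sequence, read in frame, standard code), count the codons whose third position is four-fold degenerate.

Codon 1 UGG (Trp): third position 1-fold.
Codon 2 UCC (Ser): third position 4-fold.
Codon 3 CCC (Pro): third position 4-fold.
Codon 4 UCC (Ser): third position 4-fold.
Codon 5 GCG (Ala): third position 4-fold.
Codon 6 AUA (Ile): third position 3-fold.
Codon 7 GUG (Val): third position 4-fold.
Codon 8 ACU (Thr): third position 4-fold.
Codon 9 CUU (Leu): third position 4-fold.
Four-fold degenerate third positions: 7.

7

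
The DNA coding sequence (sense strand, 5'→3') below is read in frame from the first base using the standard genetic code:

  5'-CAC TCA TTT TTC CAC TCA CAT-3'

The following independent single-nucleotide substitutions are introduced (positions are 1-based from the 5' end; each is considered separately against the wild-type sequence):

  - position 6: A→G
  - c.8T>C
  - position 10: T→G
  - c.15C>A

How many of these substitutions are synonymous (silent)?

Codon 2: TCA (Ser) → TCG (Ser) — synonymous.
Codon 3: TTT (Phe) → TCT (Ser) — missense.
Codon 4: TTC (Phe) → GTC (Val) — missense.
Codon 5: CAC (His) → CAA (Gln) — missense.
Synonymous: 1 of 4.

1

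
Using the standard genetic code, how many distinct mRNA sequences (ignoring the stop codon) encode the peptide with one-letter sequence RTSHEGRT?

55296

Arg: 6 codons.
Thr: 4 codons.
Ser: 6 codons.
His: 2 codons.
Glu: 2 codons.
Gly: 4 codons.
Arg: 6 codons.
Thr: 4 codons.
6 × 4 × 6 × 2 × 2 × 4 × 6 × 4 = 55296.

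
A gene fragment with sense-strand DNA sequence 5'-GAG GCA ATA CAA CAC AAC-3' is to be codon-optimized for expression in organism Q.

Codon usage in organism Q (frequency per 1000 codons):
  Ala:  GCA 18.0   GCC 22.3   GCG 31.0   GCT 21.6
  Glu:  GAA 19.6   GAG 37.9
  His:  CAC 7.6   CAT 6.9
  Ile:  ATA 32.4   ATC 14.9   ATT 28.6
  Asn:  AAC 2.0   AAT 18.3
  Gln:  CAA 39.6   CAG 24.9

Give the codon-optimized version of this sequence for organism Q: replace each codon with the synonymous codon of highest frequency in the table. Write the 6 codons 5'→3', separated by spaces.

Codon 1 (Glu): best is GAG at 37.9.
Codon 2 (Ala): best is GCG at 31.0.
Codon 3 (Ile): best is ATA at 32.4.
Codon 4 (Gln): best is CAA at 39.6.
Codon 5 (His): best is CAC at 7.6.
Codon 6 (Asn): best is AAT at 18.3.

GAG GCG ATA CAA CAC AAT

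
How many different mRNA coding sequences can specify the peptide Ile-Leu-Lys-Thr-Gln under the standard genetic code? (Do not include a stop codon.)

Ile: 3 codons.
Leu: 6 codons.
Lys: 2 codons.
Thr: 4 codons.
Gln: 2 codons.
3 × 6 × 2 × 4 × 2 = 288.

288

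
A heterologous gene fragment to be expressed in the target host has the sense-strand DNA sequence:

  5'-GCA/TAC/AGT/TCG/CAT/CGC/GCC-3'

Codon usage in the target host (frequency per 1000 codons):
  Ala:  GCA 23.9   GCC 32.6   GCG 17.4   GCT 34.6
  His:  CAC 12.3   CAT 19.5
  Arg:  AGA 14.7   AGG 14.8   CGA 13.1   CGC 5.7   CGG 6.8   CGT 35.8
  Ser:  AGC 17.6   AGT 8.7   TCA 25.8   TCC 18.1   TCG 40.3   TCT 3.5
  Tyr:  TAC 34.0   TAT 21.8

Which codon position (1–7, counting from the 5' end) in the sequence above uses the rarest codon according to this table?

Codon 1 GCA (Ala): 23.9 per 1000.
Codon 2 TAC (Tyr): 34.0 per 1000.
Codon 3 AGT (Ser): 8.7 per 1000.
Codon 4 TCG (Ser): 40.3 per 1000.
Codon 5 CAT (His): 19.5 per 1000.
Codon 6 CGC (Arg): 5.7 per 1000.
Codon 7 GCC (Ala): 32.6 per 1000.
Lowest frequency is 5.7 at codon 6.

6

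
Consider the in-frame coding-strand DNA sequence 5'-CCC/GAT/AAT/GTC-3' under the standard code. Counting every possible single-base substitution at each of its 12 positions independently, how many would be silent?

8

Codon 1 (CCC, Pro): 3 synonymous substitutions.
Codon 2 (GAT, Asp): 1 synonymous substitution.
Codon 3 (AAT, Asn): 1 synonymous substitution.
Codon 4 (GTC, Val): 3 synonymous substitutions.
Total: 3 + 1 + 1 + 3 = 8.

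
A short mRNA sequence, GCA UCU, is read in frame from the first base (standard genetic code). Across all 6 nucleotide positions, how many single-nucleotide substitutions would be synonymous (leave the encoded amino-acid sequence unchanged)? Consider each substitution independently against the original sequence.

6

Codon 1 (GCA, Ala): 3 synonymous substitutions.
Codon 2 (UCU, Ser): 3 synonymous substitutions.
Total: 3 + 3 = 6.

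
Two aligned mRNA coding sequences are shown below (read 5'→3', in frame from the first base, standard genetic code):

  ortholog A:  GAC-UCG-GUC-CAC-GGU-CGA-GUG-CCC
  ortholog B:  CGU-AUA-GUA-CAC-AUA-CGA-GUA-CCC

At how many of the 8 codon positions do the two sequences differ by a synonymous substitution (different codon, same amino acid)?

2

Codon 1: GAC Asp / CGU Arg — nonsynonymous.
Codon 2: UCG Ser / AUA Ile — nonsynonymous.
Codon 3: GUC Val / GUA Val — synonymous.
Codon 4: CAC His / CAC His — identical.
Codon 5: GGU Gly / AUA Ile — nonsynonymous.
Codon 6: CGA Arg / CGA Arg — identical.
Codon 7: GUG Val / GUA Val — synonymous.
Codon 8: CCC Pro / CCC Pro — identical.
Synonymous differences: 2.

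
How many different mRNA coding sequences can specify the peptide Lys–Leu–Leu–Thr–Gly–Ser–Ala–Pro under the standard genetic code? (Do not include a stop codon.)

110592

Lys: 2 codons.
Leu: 6 codons.
Leu: 6 codons.
Thr: 4 codons.
Gly: 4 codons.
Ser: 6 codons.
Ala: 4 codons.
Pro: 4 codons.
2 × 6 × 6 × 4 × 4 × 6 × 4 × 4 = 110592.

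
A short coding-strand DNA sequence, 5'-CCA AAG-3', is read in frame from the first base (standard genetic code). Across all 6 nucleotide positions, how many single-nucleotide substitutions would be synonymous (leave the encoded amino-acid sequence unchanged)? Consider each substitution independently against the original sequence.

Codon 1 (CCA, Pro): 3 synonymous substitutions.
Codon 2 (AAG, Lys): 1 synonymous substitution.
Total: 3 + 1 = 4.

4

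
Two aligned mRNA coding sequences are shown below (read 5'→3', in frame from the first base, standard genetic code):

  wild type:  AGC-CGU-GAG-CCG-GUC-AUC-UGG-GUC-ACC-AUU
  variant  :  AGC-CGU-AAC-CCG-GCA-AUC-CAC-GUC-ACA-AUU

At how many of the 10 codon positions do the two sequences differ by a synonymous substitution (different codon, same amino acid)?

Codon 1: AGC Ser / AGC Ser — identical.
Codon 2: CGU Arg / CGU Arg — identical.
Codon 3: GAG Glu / AAC Asn — nonsynonymous.
Codon 4: CCG Pro / CCG Pro — identical.
Codon 5: GUC Val / GCA Ala — nonsynonymous.
Codon 6: AUC Ile / AUC Ile — identical.
Codon 7: UGG Trp / CAC His — nonsynonymous.
Codon 8: GUC Val / GUC Val — identical.
Codon 9: ACC Thr / ACA Thr — synonymous.
Codon 10: AUU Ile / AUU Ile — identical.
Synonymous differences: 1.

1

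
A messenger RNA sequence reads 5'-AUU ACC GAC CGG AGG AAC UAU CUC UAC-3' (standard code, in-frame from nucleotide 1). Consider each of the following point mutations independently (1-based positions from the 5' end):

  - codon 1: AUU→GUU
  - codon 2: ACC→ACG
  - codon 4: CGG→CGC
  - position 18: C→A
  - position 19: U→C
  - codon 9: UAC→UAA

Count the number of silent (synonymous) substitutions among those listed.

Codon 1: AUU (Ile) → GUU (Val) — missense.
Codon 2: ACC (Thr) → ACG (Thr) — synonymous.
Codon 4: CGG (Arg) → CGC (Arg) — synonymous.
Codon 6: AAC (Asn) → AAA (Lys) — missense.
Codon 7: UAU (Tyr) → CAU (His) — missense.
Codon 9: UAC (Tyr) → UAA (Stop) — nonsense.
Synonymous: 2 of 6.

2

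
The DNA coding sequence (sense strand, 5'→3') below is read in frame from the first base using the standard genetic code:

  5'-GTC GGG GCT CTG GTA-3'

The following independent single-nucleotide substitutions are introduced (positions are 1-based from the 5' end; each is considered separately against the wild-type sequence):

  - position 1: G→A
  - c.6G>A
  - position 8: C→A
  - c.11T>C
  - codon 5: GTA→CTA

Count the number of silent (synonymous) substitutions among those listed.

Codon 1: GTC (Val) → ATC (Ile) — missense.
Codon 2: GGG (Gly) → GGA (Gly) — synonymous.
Codon 3: GCT (Ala) → GAT (Asp) — missense.
Codon 4: CTG (Leu) → CCG (Pro) — missense.
Codon 5: GTA (Val) → CTA (Leu) — missense.
Synonymous: 1 of 5.

1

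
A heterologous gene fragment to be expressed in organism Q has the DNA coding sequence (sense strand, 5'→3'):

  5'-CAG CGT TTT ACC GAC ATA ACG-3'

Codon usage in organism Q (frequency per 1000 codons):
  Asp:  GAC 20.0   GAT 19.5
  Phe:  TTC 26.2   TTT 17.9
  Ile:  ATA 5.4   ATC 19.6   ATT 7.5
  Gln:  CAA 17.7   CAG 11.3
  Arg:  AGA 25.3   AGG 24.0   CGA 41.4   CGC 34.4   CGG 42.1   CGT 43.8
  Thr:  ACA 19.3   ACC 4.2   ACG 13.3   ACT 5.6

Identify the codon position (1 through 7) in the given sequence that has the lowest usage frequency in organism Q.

4

Codon 1 CAG (Gln): 11.3 per 1000.
Codon 2 CGT (Arg): 43.8 per 1000.
Codon 3 TTT (Phe): 17.9 per 1000.
Codon 4 ACC (Thr): 4.2 per 1000.
Codon 5 GAC (Asp): 20.0 per 1000.
Codon 6 ATA (Ile): 5.4 per 1000.
Codon 7 ACG (Thr): 13.3 per 1000.
Lowest frequency is 4.2 at codon 4.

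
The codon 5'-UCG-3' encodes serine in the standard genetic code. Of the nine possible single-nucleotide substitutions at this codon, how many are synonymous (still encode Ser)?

3

Position 1: none → 0 synonymous.
Position 2: none → 0 synonymous.
Position 3: UCU, UCC, UCA → 3 synonymous.
Total: 0 + 0 + 3 = 3.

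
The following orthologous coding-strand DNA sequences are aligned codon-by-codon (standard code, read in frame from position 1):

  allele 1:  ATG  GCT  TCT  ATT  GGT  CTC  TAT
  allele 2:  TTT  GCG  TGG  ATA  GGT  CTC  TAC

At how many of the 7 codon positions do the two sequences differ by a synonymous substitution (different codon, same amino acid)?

Codon 1: ATG Met / TTT Phe — nonsynonymous.
Codon 2: GCT Ala / GCG Ala — synonymous.
Codon 3: TCT Ser / TGG Trp — nonsynonymous.
Codon 4: ATT Ile / ATA Ile — synonymous.
Codon 5: GGT Gly / GGT Gly — identical.
Codon 6: CTC Leu / CTC Leu — identical.
Codon 7: TAT Tyr / TAC Tyr — synonymous.
Synonymous differences: 3.

3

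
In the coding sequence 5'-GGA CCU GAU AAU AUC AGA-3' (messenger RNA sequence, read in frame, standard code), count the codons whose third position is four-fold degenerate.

Codon 1 GGA (Gly): third position 4-fold.
Codon 2 CCU (Pro): third position 4-fold.
Codon 3 GAU (Asp): third position 2-fold.
Codon 4 AAU (Asn): third position 2-fold.
Codon 5 AUC (Ile): third position 3-fold.
Codon 6 AGA (Arg): third position 2-fold.
Four-fold degenerate third positions: 2.

2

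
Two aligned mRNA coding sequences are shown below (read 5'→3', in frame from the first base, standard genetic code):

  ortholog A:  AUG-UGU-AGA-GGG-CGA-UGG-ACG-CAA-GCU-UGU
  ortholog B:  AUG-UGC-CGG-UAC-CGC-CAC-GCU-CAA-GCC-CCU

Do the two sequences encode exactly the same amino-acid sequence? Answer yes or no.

Codon 1: AUG Met / AUG Met — identical.
Codon 2: UGU Cys / UGC Cys — synonymous.
Codon 3: AGA Arg / CGG Arg — synonymous.
Codon 4: GGG Gly / UAC Tyr — nonsynonymous.
Codon 5: CGA Arg / CGC Arg — synonymous.
Codon 6: UGG Trp / CAC His — nonsynonymous.
Codon 7: ACG Thr / GCU Ala — nonsynonymous.
Codon 8: CAA Gln / CAA Gln — identical.
Codon 9: GCU Ala / GCC Ala — synonymous.
Codon 10: UGU Cys / CCU Pro — nonsynonymous.
Nonsynonymous differences: 4 → different protein.

no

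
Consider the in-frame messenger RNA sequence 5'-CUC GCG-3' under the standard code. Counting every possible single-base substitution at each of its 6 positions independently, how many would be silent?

Codon 1 (CUC, Leu): 3 synonymous substitutions.
Codon 2 (GCG, Ala): 3 synonymous substitutions.
Total: 3 + 3 = 6.

6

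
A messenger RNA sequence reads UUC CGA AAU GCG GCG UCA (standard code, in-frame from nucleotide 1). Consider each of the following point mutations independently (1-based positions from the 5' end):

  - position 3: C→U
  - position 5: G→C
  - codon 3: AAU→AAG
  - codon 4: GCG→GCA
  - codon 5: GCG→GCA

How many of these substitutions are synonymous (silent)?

Codon 1: UUC (Phe) → UUU (Phe) — synonymous.
Codon 2: CGA (Arg) → CCA (Pro) — missense.
Codon 3: AAU (Asn) → AAG (Lys) — missense.
Codon 4: GCG (Ala) → GCA (Ala) — synonymous.
Codon 5: GCG (Ala) → GCA (Ala) — synonymous.
Synonymous: 3 of 5.

3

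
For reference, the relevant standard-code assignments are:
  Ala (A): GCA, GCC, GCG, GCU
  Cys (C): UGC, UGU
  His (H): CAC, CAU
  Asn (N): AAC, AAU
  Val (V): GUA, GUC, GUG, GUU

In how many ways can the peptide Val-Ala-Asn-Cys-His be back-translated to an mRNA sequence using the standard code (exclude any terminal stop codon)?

128

Val: 4 codons.
Ala: 4 codons.
Asn: 2 codons.
Cys: 2 codons.
His: 2 codons.
4 × 4 × 2 × 2 × 2 = 128.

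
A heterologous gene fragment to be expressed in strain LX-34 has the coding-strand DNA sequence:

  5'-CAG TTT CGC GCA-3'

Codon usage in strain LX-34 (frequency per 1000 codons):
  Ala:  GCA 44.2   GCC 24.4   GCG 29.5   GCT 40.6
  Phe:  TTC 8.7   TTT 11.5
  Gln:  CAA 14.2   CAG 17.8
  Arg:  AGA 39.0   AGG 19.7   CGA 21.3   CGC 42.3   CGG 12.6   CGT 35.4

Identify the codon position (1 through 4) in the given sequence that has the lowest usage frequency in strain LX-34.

Codon 1 CAG (Gln): 17.8 per 1000.
Codon 2 TTT (Phe): 11.5 per 1000.
Codon 3 CGC (Arg): 42.3 per 1000.
Codon 4 GCA (Ala): 44.2 per 1000.
Lowest frequency is 11.5 at codon 2.

2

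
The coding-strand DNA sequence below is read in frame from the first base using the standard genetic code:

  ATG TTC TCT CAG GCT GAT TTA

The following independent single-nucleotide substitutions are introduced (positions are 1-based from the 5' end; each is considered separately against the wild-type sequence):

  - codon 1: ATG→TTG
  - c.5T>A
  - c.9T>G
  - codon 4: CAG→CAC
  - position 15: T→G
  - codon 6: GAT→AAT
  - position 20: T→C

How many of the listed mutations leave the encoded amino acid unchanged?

2

Codon 1: ATG (Met) → TTG (Leu) — missense.
Codon 2: TTC (Phe) → TAC (Tyr) — missense.
Codon 3: TCT (Ser) → TCG (Ser) — synonymous.
Codon 4: CAG (Gln) → CAC (His) — missense.
Codon 5: GCT (Ala) → GCG (Ala) — synonymous.
Codon 6: GAT (Asp) → AAT (Asn) — missense.
Codon 7: TTA (Leu) → TCA (Ser) — missense.
Synonymous: 2 of 7.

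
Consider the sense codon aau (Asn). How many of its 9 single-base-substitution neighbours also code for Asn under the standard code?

1

Position 1: none → 0 synonymous.
Position 2: none → 0 synonymous.
Position 3: AAC → 1 synonymous.
Total: 0 + 0 + 1 = 1.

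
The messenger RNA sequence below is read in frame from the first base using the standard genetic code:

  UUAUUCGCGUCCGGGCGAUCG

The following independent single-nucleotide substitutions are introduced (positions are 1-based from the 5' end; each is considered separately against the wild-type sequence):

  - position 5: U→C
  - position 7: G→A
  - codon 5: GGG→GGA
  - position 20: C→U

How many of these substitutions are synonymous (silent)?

Codon 2: UUC (Phe) → UCC (Ser) — missense.
Codon 3: GCG (Ala) → ACG (Thr) — missense.
Codon 5: GGG (Gly) → GGA (Gly) — synonymous.
Codon 7: UCG (Ser) → UUG (Leu) — missense.
Synonymous: 1 of 4.

1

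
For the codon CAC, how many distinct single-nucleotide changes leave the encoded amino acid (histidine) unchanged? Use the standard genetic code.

Position 1: none → 0 synonymous.
Position 2: none → 0 synonymous.
Position 3: CAU → 1 synonymous.
Total: 0 + 0 + 1 = 1.

1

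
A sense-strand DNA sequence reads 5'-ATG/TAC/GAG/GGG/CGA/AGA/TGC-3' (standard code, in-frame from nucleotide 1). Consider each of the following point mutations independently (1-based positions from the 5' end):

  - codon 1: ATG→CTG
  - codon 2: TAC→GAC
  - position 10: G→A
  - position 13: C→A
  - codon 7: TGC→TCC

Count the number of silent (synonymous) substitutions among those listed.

1

Codon 1: ATG (Met) → CTG (Leu) — missense.
Codon 2: TAC (Tyr) → GAC (Asp) — missense.
Codon 4: GGG (Gly) → AGG (Arg) — missense.
Codon 5: CGA (Arg) → AGA (Arg) — synonymous.
Codon 7: TGC (Cys) → TCC (Ser) — missense.
Synonymous: 1 of 5.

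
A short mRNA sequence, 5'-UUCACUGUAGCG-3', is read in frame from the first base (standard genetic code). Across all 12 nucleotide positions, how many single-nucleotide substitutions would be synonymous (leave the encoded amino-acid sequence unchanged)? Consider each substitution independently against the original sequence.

Codon 1 (UUC, Phe): 1 synonymous substitution.
Codon 2 (ACU, Thr): 3 synonymous substitutions.
Codon 3 (GUA, Val): 3 synonymous substitutions.
Codon 4 (GCG, Ala): 3 synonymous substitutions.
Total: 1 + 3 + 3 + 3 = 10.

10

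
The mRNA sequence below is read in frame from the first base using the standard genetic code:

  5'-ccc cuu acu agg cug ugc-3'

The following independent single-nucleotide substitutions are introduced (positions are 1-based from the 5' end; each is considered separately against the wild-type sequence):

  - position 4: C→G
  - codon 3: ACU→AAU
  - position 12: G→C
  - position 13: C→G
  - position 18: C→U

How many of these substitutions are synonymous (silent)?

Codon 2: CUU (Leu) → GUU (Val) — missense.
Codon 3: ACU (Thr) → AAU (Asn) — missense.
Codon 4: AGG (Arg) → AGC (Ser) — missense.
Codon 5: CUG (Leu) → GUG (Val) — missense.
Codon 6: UGC (Cys) → UGU (Cys) — synonymous.
Synonymous: 1 of 5.

1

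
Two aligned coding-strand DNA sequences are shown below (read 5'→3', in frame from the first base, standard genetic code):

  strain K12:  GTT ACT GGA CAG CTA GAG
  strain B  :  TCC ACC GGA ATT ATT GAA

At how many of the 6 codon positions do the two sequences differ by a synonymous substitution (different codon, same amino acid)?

Codon 1: GTT Val / TCC Ser — nonsynonymous.
Codon 2: ACT Thr / ACC Thr — synonymous.
Codon 3: GGA Gly / GGA Gly — identical.
Codon 4: CAG Gln / ATT Ile — nonsynonymous.
Codon 5: CTA Leu / ATT Ile — nonsynonymous.
Codon 6: GAG Glu / GAA Glu — synonymous.
Synonymous differences: 2.

2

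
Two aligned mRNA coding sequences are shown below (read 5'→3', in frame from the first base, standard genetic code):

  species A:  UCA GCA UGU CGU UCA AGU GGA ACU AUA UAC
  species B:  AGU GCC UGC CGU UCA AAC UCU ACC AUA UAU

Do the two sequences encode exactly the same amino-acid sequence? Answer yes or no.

no

Codon 1: UCA Ser / AGU Ser — synonymous.
Codon 2: GCA Ala / GCC Ala — synonymous.
Codon 3: UGU Cys / UGC Cys — synonymous.
Codon 4: CGU Arg / CGU Arg — identical.
Codon 5: UCA Ser / UCA Ser — identical.
Codon 6: AGU Ser / AAC Asn — nonsynonymous.
Codon 7: GGA Gly / UCU Ser — nonsynonymous.
Codon 8: ACU Thr / ACC Thr — synonymous.
Codon 9: AUA Ile / AUA Ile — identical.
Codon 10: UAC Tyr / UAU Tyr — synonymous.
Nonsynonymous differences: 2 → different protein.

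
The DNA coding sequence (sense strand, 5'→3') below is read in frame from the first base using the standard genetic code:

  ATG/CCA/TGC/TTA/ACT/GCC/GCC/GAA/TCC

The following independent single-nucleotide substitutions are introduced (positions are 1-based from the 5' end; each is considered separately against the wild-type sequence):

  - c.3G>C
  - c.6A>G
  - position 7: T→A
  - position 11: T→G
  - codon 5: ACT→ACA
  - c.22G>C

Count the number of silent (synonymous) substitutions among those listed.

2

Codon 1: ATG (Met) → ATC (Ile) — missense.
Codon 2: CCA (Pro) → CCG (Pro) — synonymous.
Codon 3: TGC (Cys) → AGC (Ser) — missense.
Codon 4: TTA (Leu) → TGA (Stop) — nonsense.
Codon 5: ACT (Thr) → ACA (Thr) — synonymous.
Codon 8: GAA (Glu) → CAA (Gln) — missense.
Synonymous: 2 of 6.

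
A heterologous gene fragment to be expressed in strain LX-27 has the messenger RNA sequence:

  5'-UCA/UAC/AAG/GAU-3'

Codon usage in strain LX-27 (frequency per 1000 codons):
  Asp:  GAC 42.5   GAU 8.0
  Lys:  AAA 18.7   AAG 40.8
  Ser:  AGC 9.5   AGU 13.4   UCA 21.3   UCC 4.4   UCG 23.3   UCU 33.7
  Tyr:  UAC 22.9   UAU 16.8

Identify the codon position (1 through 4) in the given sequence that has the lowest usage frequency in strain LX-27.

4

Codon 1 UCA (Ser): 21.3 per 1000.
Codon 2 UAC (Tyr): 22.9 per 1000.
Codon 3 AAG (Lys): 40.8 per 1000.
Codon 4 GAU (Asp): 8.0 per 1000.
Lowest frequency is 8.0 at codon 4.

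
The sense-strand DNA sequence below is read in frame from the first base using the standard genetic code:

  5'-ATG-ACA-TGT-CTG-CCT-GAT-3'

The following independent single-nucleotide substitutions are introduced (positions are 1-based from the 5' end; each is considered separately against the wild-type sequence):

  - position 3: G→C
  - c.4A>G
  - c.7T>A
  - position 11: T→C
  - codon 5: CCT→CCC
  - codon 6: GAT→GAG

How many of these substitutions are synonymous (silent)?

Codon 1: ATG (Met) → ATC (Ile) — missense.
Codon 2: ACA (Thr) → GCA (Ala) — missense.
Codon 3: TGT (Cys) → AGT (Ser) — missense.
Codon 4: CTG (Leu) → CCG (Pro) — missense.
Codon 5: CCT (Pro) → CCC (Pro) — synonymous.
Codon 6: GAT (Asp) → GAG (Glu) — missense.
Synonymous: 1 of 6.

1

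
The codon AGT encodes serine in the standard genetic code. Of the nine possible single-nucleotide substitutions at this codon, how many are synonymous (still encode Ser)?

1

Position 1: none → 0 synonymous.
Position 2: none → 0 synonymous.
Position 3: AGC → 1 synonymous.
Total: 0 + 0 + 1 = 1.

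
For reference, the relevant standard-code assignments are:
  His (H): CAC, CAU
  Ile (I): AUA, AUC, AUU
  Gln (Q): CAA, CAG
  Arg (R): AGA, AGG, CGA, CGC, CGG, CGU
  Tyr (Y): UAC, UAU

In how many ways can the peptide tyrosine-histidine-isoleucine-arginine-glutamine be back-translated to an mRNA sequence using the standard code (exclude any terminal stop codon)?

Tyr: 2 codons.
His: 2 codons.
Ile: 3 codons.
Arg: 6 codons.
Gln: 2 codons.
2 × 2 × 3 × 6 × 2 = 144.

144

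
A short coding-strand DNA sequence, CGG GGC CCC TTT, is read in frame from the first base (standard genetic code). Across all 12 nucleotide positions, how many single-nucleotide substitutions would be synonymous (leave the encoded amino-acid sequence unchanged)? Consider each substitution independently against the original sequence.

Codon 1 (CGG, Arg): 4 synonymous substitutions.
Codon 2 (GGC, Gly): 3 synonymous substitutions.
Codon 3 (CCC, Pro): 3 synonymous substitutions.
Codon 4 (TTT, Phe): 1 synonymous substitution.
Total: 4 + 3 + 3 + 1 = 11.

11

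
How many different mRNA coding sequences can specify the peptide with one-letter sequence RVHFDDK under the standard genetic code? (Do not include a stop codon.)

768

Arg: 6 codons.
Val: 4 codons.
His: 2 codons.
Phe: 2 codons.
Asp: 2 codons.
Asp: 2 codons.
Lys: 2 codons.
6 × 4 × 2 × 2 × 2 × 2 × 2 = 768.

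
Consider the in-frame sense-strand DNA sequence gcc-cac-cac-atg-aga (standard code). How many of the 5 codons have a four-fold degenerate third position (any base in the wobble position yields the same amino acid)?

Codon 1 GCC (Ala): third position 4-fold.
Codon 2 CAC (His): third position 2-fold.
Codon 3 CAC (His): third position 2-fold.
Codon 4 ATG (Met): third position 1-fold.
Codon 5 AGA (Arg): third position 2-fold.
Four-fold degenerate third positions: 1.

1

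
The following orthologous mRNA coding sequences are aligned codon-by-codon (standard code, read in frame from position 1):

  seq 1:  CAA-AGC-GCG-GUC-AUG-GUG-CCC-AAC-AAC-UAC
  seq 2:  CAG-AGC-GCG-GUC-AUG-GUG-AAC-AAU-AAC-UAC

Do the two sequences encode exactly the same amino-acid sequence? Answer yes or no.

no

Codon 1: CAA Gln / CAG Gln — synonymous.
Codon 2: AGC Ser / AGC Ser — identical.
Codon 3: GCG Ala / GCG Ala — identical.
Codon 4: GUC Val / GUC Val — identical.
Codon 5: AUG Met / AUG Met — identical.
Codon 6: GUG Val / GUG Val — identical.
Codon 7: CCC Pro / AAC Asn — nonsynonymous.
Codon 8: AAC Asn / AAU Asn — synonymous.
Codon 9: AAC Asn / AAC Asn — identical.
Codon 10: UAC Tyr / UAC Tyr — identical.
Nonsynonymous differences: 1 → different protein.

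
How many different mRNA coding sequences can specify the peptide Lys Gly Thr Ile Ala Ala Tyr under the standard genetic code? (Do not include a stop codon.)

3072

Lys: 2 codons.
Gly: 4 codons.
Thr: 4 codons.
Ile: 3 codons.
Ala: 4 codons.
Ala: 4 codons.
Tyr: 2 codons.
2 × 4 × 4 × 3 × 4 × 4 × 2 = 3072.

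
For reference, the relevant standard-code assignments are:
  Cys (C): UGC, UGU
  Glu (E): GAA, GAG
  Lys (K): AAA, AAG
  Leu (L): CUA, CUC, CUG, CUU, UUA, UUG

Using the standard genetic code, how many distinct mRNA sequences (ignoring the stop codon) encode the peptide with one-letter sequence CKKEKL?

192

Cys: 2 codons.
Lys: 2 codons.
Lys: 2 codons.
Glu: 2 codons.
Lys: 2 codons.
Leu: 6 codons.
2 × 2 × 2 × 2 × 2 × 6 = 192.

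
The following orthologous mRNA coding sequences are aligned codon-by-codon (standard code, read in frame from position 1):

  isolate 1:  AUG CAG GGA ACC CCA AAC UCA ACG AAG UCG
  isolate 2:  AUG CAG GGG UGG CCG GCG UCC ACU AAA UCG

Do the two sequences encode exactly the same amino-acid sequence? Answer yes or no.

Codon 1: AUG Met / AUG Met — identical.
Codon 2: CAG Gln / CAG Gln — identical.
Codon 3: GGA Gly / GGG Gly — synonymous.
Codon 4: ACC Thr / UGG Trp — nonsynonymous.
Codon 5: CCA Pro / CCG Pro — synonymous.
Codon 6: AAC Asn / GCG Ala — nonsynonymous.
Codon 7: UCA Ser / UCC Ser — synonymous.
Codon 8: ACG Thr / ACU Thr — synonymous.
Codon 9: AAG Lys / AAA Lys — synonymous.
Codon 10: UCG Ser / UCG Ser — identical.
Nonsynonymous differences: 2 → different protein.

no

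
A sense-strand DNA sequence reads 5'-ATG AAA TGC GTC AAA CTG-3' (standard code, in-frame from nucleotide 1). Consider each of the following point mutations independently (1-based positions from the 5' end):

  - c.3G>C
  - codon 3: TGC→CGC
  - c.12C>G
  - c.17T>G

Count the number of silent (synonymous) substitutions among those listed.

Codon 1: ATG (Met) → ATC (Ile) — missense.
Codon 3: TGC (Cys) → CGC (Arg) — missense.
Codon 4: GTC (Val) → GTG (Val) — synonymous.
Codon 6: CTG (Leu) → CGG (Arg) — missense.
Synonymous: 1 of 4.

1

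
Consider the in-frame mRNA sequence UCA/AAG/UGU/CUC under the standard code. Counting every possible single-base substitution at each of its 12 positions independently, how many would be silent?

8

Codon 1 (UCA, Ser): 3 synonymous substitutions.
Codon 2 (AAG, Lys): 1 synonymous substitution.
Codon 3 (UGU, Cys): 1 synonymous substitution.
Codon 4 (CUC, Leu): 3 synonymous substitutions.
Total: 3 + 1 + 1 + 3 = 8.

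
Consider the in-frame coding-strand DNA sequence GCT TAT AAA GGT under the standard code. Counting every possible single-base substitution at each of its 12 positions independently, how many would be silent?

Codon 1 (GCT, Ala): 3 synonymous substitutions.
Codon 2 (TAT, Tyr): 1 synonymous substitution.
Codon 3 (AAA, Lys): 1 synonymous substitution.
Codon 4 (GGT, Gly): 3 synonymous substitutions.
Total: 3 + 1 + 1 + 3 = 8.

8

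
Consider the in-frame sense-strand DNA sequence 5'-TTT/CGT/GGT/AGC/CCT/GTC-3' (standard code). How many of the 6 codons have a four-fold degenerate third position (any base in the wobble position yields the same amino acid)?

4

Codon 1 TTT (Phe): third position 2-fold.
Codon 2 CGT (Arg): third position 4-fold.
Codon 3 GGT (Gly): third position 4-fold.
Codon 4 AGC (Ser): third position 2-fold.
Codon 5 CCT (Pro): third position 4-fold.
Codon 6 GTC (Val): third position 4-fold.
Four-fold degenerate third positions: 4.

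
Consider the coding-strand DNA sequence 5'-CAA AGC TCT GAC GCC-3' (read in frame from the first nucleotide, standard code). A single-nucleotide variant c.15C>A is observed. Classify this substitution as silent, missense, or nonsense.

silent

Position 15 falls in codon 5: GCC → Ala.
After the substitution the codon is GCA → Ala.
Both encode Ala, so the change is synonymous.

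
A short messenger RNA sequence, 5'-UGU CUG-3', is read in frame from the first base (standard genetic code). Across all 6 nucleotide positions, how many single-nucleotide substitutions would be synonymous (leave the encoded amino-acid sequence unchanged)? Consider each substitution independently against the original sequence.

Codon 1 (UGU, Cys): 1 synonymous substitution.
Codon 2 (CUG, Leu): 4 synonymous substitutions.
Total: 1 + 4 = 5.

5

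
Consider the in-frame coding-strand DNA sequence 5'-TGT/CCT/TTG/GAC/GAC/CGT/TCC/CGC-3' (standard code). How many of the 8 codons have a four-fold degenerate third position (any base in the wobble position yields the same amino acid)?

Codon 1 TGT (Cys): third position 2-fold.
Codon 2 CCT (Pro): third position 4-fold.
Codon 3 TTG (Leu): third position 2-fold.
Codon 4 GAC (Asp): third position 2-fold.
Codon 5 GAC (Asp): third position 2-fold.
Codon 6 CGT (Arg): third position 4-fold.
Codon 7 TCC (Ser): third position 4-fold.
Codon 8 CGC (Arg): third position 4-fold.
Four-fold degenerate third positions: 4.

4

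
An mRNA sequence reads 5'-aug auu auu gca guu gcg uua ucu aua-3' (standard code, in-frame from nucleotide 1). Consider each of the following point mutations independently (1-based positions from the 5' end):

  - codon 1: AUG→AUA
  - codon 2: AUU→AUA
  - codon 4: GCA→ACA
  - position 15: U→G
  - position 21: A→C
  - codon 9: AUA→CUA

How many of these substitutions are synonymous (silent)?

Codon 1: AUG (Met) → AUA (Ile) — missense.
Codon 2: AUU (Ile) → AUA (Ile) — synonymous.
Codon 4: GCA (Ala) → ACA (Thr) — missense.
Codon 5: GUU (Val) → GUG (Val) — synonymous.
Codon 7: UUA (Leu) → UUC (Phe) — missense.
Codon 9: AUA (Ile) → CUA (Leu) — missense.
Synonymous: 2 of 6.

2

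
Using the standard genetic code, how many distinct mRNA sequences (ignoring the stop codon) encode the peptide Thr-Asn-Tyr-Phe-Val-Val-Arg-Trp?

3072

Thr: 4 codons.
Asn: 2 codons.
Tyr: 2 codons.
Phe: 2 codons.
Val: 4 codons.
Val: 4 codons.
Arg: 6 codons.
Trp: 1 codon.
4 × 2 × 2 × 2 × 4 × 4 × 6 × 1 = 3072.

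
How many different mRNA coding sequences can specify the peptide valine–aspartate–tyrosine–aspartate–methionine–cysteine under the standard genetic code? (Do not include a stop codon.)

Val: 4 codons.
Asp: 2 codons.
Tyr: 2 codons.
Asp: 2 codons.
Met: 1 codon.
Cys: 2 codons.
4 × 2 × 2 × 2 × 1 × 2 = 64.

64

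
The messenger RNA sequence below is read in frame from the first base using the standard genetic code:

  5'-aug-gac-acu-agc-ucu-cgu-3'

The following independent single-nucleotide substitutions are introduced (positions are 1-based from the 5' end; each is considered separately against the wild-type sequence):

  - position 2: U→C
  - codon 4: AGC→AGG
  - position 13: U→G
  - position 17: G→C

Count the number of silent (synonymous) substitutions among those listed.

0

Codon 1: AUG (Met) → ACG (Thr) — missense.
Codon 4: AGC (Ser) → AGG (Arg) — missense.
Codon 5: UCU (Ser) → GCU (Ala) — missense.
Codon 6: CGU (Arg) → CCU (Pro) — missense.
Synonymous: 0 of 4.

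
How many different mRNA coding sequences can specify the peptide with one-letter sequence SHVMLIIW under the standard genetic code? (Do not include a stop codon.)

Ser: 6 codons.
His: 2 codons.
Val: 4 codons.
Met: 1 codon.
Leu: 6 codons.
Ile: 3 codons.
Ile: 3 codons.
Trp: 1 codon.
6 × 2 × 4 × 1 × 6 × 3 × 3 × 1 = 2592.

2592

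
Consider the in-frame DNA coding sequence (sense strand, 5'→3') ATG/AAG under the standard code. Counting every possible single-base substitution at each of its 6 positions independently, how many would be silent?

1

Codon 1 (ATG, Met): 0 synonymous substitutions.
Codon 2 (AAG, Lys): 1 synonymous substitution.
Total: 0 + 1 = 1.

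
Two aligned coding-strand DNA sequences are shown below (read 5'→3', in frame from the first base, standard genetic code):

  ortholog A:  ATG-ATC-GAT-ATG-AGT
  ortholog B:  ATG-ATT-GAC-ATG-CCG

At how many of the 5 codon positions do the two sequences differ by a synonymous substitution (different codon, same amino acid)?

2

Codon 1: ATG Met / ATG Met — identical.
Codon 2: ATC Ile / ATT Ile — synonymous.
Codon 3: GAT Asp / GAC Asp — synonymous.
Codon 4: ATG Met / ATG Met — identical.
Codon 5: AGT Ser / CCG Pro — nonsynonymous.
Synonymous differences: 2.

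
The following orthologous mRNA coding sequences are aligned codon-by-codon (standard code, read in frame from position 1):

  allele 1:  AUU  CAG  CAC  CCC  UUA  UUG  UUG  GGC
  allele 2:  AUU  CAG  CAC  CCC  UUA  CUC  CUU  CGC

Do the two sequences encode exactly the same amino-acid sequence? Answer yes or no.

no

Codon 1: AUU Ile / AUU Ile — identical.
Codon 2: CAG Gln / CAG Gln — identical.
Codon 3: CAC His / CAC His — identical.
Codon 4: CCC Pro / CCC Pro — identical.
Codon 5: UUA Leu / UUA Leu — identical.
Codon 6: UUG Leu / CUC Leu — synonymous.
Codon 7: UUG Leu / CUU Leu — synonymous.
Codon 8: GGC Gly / CGC Arg — nonsynonymous.
Nonsynonymous differences: 1 → different protein.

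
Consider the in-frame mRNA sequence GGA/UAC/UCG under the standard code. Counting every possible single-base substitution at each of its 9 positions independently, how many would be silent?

Codon 1 (GGA, Gly): 3 synonymous substitutions.
Codon 2 (UAC, Tyr): 1 synonymous substitution.
Codon 3 (UCG, Ser): 3 synonymous substitutions.
Total: 3 + 1 + 3 = 7.

7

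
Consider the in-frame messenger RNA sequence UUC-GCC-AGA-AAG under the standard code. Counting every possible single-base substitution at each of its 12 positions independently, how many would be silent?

Codon 1 (UUC, Phe): 1 synonymous substitution.
Codon 2 (GCC, Ala): 3 synonymous substitutions.
Codon 3 (AGA, Arg): 2 synonymous substitutions.
Codon 4 (AAG, Lys): 1 synonymous substitution.
Total: 1 + 3 + 2 + 1 = 7.

7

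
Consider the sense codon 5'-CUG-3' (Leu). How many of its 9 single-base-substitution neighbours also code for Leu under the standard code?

4

Position 1: UUG → 1 synonymous.
Position 2: none → 0 synonymous.
Position 3: CUU, CUC, CUA → 3 synonymous.
Total: 1 + 0 + 3 = 4.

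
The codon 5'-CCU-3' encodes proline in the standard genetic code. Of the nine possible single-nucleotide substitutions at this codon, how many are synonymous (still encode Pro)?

Position 1: none → 0 synonymous.
Position 2: none → 0 synonymous.
Position 3: CCC, CCA, CCG → 3 synonymous.
Total: 0 + 0 + 3 = 3.

3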